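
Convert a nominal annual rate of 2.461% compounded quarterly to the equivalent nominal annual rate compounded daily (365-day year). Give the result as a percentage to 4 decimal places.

2.4535%

EAR = (1 + 0.02461/4)^4 − 1 = 0.024838.
Solve (1 + r/365)^365 = 1.024838: r/365 = 1.024838^(1/365) − 1 = 0.000067, so r = 0.024535 = 2.4535%.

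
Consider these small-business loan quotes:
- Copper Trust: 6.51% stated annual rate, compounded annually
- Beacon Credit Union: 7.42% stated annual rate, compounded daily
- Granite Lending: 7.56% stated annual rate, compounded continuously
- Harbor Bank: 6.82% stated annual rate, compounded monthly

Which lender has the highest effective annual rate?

Granite Lending

Copper Trust: compounded annually, EAR = 6.510%
Beacon Credit Union: (1 + 0.0742/365)^365 − 1 = 7.701%
Granite Lending: e^0.0756 − 1 = 7.853%
Harbor Bank: (1 + 0.0682/12)^12 − 1 = 7.037%
The highest effective annual rate is Granite Lending at 7.853%.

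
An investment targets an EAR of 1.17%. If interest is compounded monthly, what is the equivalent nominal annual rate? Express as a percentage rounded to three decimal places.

(1 + r/12)^12 − 1 = 0.0117, so 1 + r/12 = 1.0117^(1/12).
r/12 = 0.000970, so r = 0.011638 = 1.164%.

1.164%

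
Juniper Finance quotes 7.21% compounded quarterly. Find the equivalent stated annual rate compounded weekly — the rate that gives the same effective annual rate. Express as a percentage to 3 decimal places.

7.151%

EAR = (1 + 0.0721/4)^4 − 1 = 0.074073.
Solve (1 + r/52)^52 = 1.074073: r/52 = 1.074073^(1/52) − 1 = 0.001375, so r = 0.071507 = 7.151%.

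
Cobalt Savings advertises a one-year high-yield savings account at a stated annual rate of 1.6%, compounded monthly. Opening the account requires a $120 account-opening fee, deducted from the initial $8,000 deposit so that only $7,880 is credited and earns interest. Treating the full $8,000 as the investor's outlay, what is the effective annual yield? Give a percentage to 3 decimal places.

Value after one year: 7,880 × (1 + 0.016/12)^12 = 7,880 × 1.016118 = $8,007.01.
Effective yield on the $8,000 outlay: 8,007.01 / 8,000 − 1 = 0.000876 = 0.088%.

0.088%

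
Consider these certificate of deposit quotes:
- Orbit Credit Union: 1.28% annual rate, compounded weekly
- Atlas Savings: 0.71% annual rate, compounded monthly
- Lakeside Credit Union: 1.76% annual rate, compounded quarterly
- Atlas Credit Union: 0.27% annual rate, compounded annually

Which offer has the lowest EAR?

Atlas Credit Union

Orbit Credit Union: (1 + 0.0128/52)^52 − 1 = 1.288%
Atlas Savings: (1 + 0.0071/12)^12 − 1 = 0.712%
Lakeside Credit Union: (1 + 0.0176/4)^4 − 1 = 1.772%
Atlas Credit Union: compounded annually, EAR = 0.270%
The lowest effective annual rate is Atlas Credit Union at 0.270%.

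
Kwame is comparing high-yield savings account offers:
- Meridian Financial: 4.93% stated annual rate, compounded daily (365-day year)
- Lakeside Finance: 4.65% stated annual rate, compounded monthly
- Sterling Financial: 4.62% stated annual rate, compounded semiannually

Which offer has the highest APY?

Meridian Financial: (1 + 0.0493/365)^365 − 1 = 5.053%
Lakeside Finance: (1 + 0.0465/12)^12 − 1 = 4.750%
Sterling Financial: (1 + 0.0462/2)^2 − 1 = 4.673%
The highest effective annual rate is Meridian Financial at 5.053%.

Meridian Financial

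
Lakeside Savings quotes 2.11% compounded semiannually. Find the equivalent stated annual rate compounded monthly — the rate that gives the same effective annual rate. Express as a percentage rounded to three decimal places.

EAR = (1 + 0.0211/2)^2 − 1 = 0.021211.
Solve (1 + r/12)^12 = 1.021211: r/12 = 1.021211^(1/12) − 1 = 0.001751, so r = 0.021008 = 2.101%.

2.101%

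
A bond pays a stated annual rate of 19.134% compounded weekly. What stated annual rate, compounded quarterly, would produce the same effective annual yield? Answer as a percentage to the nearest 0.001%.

EAR = (1 + 0.19134/52)^52 − 1 = 0.210446.
Solve (1 + r/4)^4 = 1.210446: r/4 = 1.210446^(1/4) − 1 = 0.048905, so r = 0.195622 = 19.562%.

19.562%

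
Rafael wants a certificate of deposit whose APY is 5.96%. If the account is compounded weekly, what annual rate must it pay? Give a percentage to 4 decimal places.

(1 + r/52)^52 − 1 = 0.0596, so 1 + r/52 = 1.0596^(1/52).
r/52 = 0.001114, so r = 0.057924 = 5.7924%.

5.7924%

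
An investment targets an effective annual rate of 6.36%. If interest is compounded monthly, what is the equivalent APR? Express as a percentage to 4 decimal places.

(1 + r/12)^12 − 1 = 0.0636, so 1 + r/12 = 1.0636^(1/12).
r/12 = 0.005152, so r = 0.061818 = 6.1818%.

6.1818%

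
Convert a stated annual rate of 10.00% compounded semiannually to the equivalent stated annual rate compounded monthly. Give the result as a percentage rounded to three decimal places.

EAR = (1 + 0.1000/2)^2 − 1 = 0.102500.
Solve (1 + r/12)^12 = 1.102500: r/12 = 1.102500^(1/12) − 1 = 0.008165, so r = 0.097978 = 9.798%.

9.798%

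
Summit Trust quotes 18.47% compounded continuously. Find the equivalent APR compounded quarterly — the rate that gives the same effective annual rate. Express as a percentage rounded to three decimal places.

EAR under continuous compounding: e^0.1847 − 1 = 0.202858.
Solve (1 + r/4)^4 = 1.202858: r/4 = 1.202858^(1/4) − 1 = 0.047258, so r = 0.189031 = 18.903%.

18.903%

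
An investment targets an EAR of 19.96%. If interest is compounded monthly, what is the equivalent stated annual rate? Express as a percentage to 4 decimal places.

(1 + r/12)^12 − 1 = 0.1996, so 1 + r/12 = 1.1996^(1/12).
r/12 = 0.015281, so r = 0.183375 = 18.3375%.

18.3375%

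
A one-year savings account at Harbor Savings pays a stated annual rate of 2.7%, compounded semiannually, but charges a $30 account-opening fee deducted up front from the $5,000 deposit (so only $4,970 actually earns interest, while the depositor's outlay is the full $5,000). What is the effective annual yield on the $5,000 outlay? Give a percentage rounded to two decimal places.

2.10%

Value after one year: 4,970 × (1 + 0.027/2)^2 = 4,970 × 1.027182 = $5,105.10.
Effective yield on the $5,000 outlay: 5,105.10 / 5,000 − 1 = 0.021019 = 2.10%.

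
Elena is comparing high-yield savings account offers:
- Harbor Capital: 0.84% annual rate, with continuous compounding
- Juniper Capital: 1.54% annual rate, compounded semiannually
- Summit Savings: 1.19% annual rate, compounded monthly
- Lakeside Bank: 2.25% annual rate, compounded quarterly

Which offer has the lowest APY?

Harbor Capital: e^0.0084 − 1 = 0.844%
Juniper Capital: (1 + 0.0154/2)^2 − 1 = 1.546%
Summit Savings: (1 + 0.0119/12)^12 − 1 = 1.197%
Lakeside Bank: (1 + 0.0225/4)^4 − 1 = 2.269%
The lowest effective annual rate is Harbor Capital at 0.844%.

Harbor Capital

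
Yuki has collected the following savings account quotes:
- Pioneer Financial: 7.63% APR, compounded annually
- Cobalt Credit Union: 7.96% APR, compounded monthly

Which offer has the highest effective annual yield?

Pioneer Financial: compounded annually, EAR = 7.630%
Cobalt Credit Union: (1 + 0.0796/12)^12 − 1 = 8.257%
The highest effective annual rate is Cobalt Credit Union at 8.257%.

Cobalt Credit Union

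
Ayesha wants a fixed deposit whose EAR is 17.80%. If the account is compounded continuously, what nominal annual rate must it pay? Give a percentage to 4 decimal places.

16.3818%

Continuous: nominal r satisfies e^r − 1 = 0.1780.
r = ln(1 + 0.1780) = ln(1.1780) = 0.163818 = 16.3818%.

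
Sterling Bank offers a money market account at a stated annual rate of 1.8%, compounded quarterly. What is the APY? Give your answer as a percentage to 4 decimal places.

1.8122%

EAR = (1 + 0.018/4)^4 − 1.
= (1 + 0.004500)^4 − 1 = 1.018122 − 1 = 1.8122%.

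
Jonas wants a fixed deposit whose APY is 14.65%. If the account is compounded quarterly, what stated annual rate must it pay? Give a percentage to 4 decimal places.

13.9077%

(1 + r/4)^4 − 1 = 0.1465, so 1 + r/4 = 1.1465^(1/4).
r/4 = 0.034769, so r = 0.139077 = 13.9077%.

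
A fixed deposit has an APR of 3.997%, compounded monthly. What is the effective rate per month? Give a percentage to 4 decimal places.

0.3331%

With a nominal annual rate compounded monthly, the periodic rate is the nominal rate divided by 12.
i = 0.03997 / 12 = 0.0033308 = 0.3331%.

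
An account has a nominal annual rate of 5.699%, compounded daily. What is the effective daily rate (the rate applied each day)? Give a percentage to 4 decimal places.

0.0156%

With a nominal annual rate compounded daily, the periodic rate is the nominal rate divided by 365.
i = 0.05699 / 365 = 0.0001561 = 0.0156%.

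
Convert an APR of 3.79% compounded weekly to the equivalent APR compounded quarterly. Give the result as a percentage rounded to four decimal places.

3.8066%

EAR = (1 + 0.0379/52)^52 − 1 = 0.038613.
Solve (1 + r/4)^4 = 1.038613: r/4 = 1.038613^(1/4) − 1 = 0.009517, so r = 0.038066 = 3.8066%.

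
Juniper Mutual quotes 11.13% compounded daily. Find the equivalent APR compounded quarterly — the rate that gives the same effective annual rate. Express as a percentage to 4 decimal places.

11.2845%

EAR = (1 + 0.1113/365)^365 − 1 = 0.117711.
Solve (1 + r/4)^4 = 1.117711: r/4 = 1.117711^(1/4) − 1 = 0.028211, so r = 0.112845 = 11.2845%.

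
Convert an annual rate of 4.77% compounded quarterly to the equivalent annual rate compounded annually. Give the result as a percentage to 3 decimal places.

4.856%

EAR = (1 + 0.0477/4)^4 − 1 = 0.048560.
Compounded annually, the equivalent nominal rate is the EAR itself: 4.856%.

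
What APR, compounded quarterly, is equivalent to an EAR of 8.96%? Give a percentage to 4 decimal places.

(1 + r/4)^4 − 1 = 0.0896, so 1 + r/4 = 1.0896^(1/4).
r/4 = 0.021684, so r = 0.086738 = 8.6738%.

8.6738%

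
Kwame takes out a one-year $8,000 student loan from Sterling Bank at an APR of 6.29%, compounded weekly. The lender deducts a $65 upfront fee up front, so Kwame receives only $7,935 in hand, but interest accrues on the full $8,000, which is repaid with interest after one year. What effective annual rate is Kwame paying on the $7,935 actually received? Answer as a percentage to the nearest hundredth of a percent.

7.36%

Amount owed after one year: 8,000 × (1 + 0.0629/52)^52 = 8,000 × 1.064880 = $8,519.04.
Effective rate on net proceeds: 8,519.04 / 7,935 − 1 = 0.073603 = 7.36%.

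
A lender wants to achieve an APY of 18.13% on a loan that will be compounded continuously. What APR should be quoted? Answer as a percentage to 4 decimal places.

Continuous: nominal r satisfies e^r − 1 = 0.1813.
r = ln(1 + 0.1813) = ln(1.1813) = 0.166616 = 16.6616%.

16.6616%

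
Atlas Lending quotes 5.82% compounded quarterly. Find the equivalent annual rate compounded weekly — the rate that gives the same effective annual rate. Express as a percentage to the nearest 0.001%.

5.781%

EAR = (1 + 0.0582/4)^4 − 1 = 0.059483.
Solve (1 + r/52)^52 = 1.059483: r/52 = 1.059483^(1/52) − 1 = 0.001112, so r = 0.057813 = 5.781%.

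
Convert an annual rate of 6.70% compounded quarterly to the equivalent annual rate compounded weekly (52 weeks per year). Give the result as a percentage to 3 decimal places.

6.649%

EAR = (1 + 0.0670/4)^4 − 1 = 0.068702.
Solve (1 + r/52)^52 = 1.068702: r/52 = 1.068702^(1/52) − 1 = 0.001279, so r = 0.066488 = 6.649%.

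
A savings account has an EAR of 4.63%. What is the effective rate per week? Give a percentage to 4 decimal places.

0.0871%

The per-week rate i satisfies (1 + i)^52 = 1 + 0.0463.
i = 1.0463^(1/52) − 1 = 0.0008708 = 0.0871%.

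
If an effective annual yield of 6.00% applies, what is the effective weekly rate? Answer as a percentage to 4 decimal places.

The per-week rate i satisfies (1 + i)^52 = 1 + 0.0600.
i = 1.0600^(1/52) − 1 = 0.0011212 = 0.1121%.

0.1121%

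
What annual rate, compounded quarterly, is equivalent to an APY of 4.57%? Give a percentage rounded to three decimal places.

(1 + r/4)^4 − 1 = 0.0457, so 1 + r/4 = 1.0457^(1/4).
r/4 = 0.011234, so r = 0.044937 = 4.494%.

4.494%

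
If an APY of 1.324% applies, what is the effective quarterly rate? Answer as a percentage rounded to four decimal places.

0.3294%

The per-quarter rate i satisfies (1 + i)^4 = 1 + 0.01324.
i = 1.01324^(1/4) − 1 = 0.0032937 = 0.3294%.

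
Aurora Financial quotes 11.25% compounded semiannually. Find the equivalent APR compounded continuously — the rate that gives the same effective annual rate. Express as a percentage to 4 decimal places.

10.9450%

EAR = (1 + 0.1125/2)^2 − 1 = 0.115664.
Equivalent continuous rate: r = ln(1 + 0.115664) = 0.109450 = 10.9450%.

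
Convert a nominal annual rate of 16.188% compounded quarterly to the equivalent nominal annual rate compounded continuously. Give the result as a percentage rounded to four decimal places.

15.8690%

EAR = (1 + 0.16188/4)^4 − 1 = 0.171975.
Equivalent continuous rate: r = ln(1 + 0.171975) = 0.158690 = 15.8690%.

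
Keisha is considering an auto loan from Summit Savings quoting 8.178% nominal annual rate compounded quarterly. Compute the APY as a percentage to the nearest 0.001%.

EAR = (1 + 0.08178/4)^4 − 1.
= (1 + 0.020445)^4 − 1 = 1.084322 − 1 = 8.432%.

8.432%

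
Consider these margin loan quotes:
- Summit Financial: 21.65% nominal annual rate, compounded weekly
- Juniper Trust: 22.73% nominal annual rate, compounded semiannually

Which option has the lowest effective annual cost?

Juniper Trust

Summit Financial: (1 + 0.2165/52)^52 − 1 = 24.117%
Juniper Trust: (1 + 0.2273/2)^2 − 1 = 24.022%
The lowest effective annual rate is Juniper Trust at 24.022%.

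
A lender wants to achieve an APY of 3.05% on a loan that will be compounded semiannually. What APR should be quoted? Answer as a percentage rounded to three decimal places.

3.027%

(1 + r/2)^2 − 1 = 0.0305, so 1 + r/2 = 1.0305^(1/2).
r/2 = 0.015135, so r = 0.030271 = 3.027%.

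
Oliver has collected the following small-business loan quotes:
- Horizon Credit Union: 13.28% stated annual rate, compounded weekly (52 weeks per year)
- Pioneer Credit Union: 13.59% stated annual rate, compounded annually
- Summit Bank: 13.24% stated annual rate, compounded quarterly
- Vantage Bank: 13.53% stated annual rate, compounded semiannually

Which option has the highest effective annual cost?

Horizon Credit Union: (1 + 0.1328/52)^52 − 1 = 14.183%
Pioneer Credit Union: compounded annually, EAR = 13.590%
Summit Bank: (1 + 0.1324/4)^4 − 1 = 13.912%
Vantage Bank: (1 + 0.1353/2)^2 − 1 = 13.988%
The highest effective annual rate is Horizon Credit Union at 14.183%.

Horizon Credit Union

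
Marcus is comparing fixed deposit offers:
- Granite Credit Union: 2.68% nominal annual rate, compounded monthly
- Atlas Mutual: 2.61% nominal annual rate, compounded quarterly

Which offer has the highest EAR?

Granite Credit Union

Granite Credit Union: (1 + 0.0268/12)^12 − 1 = 2.713%
Atlas Mutual: (1 + 0.0261/4)^4 − 1 = 2.636%
The highest effective annual rate is Granite Credit Union at 2.713%.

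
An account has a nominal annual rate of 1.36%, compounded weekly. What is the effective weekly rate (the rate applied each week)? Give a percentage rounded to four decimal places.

With a nominal annual rate compounded weekly, the periodic rate is the nominal rate divided by 52.
i = 0.0136 / 52 = 0.0002615 = 0.0262%.

0.0262%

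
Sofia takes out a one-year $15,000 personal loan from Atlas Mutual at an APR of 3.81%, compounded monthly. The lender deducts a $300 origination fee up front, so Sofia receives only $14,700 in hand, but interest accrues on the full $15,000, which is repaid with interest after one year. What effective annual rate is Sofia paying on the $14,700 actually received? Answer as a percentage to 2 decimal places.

Amount owed after one year: 15,000 × (1 + 0.0381/12)^12 = 15,000 × 1.038772 = $15,581.59.
Effective rate on net proceeds: 15,581.59 / 14,700 − 1 = 0.059972 = 6.00%.

6.00%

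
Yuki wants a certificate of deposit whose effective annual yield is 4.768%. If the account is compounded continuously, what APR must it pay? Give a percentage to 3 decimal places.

4.658%

Continuous: nominal r satisfies e^r − 1 = 0.04768.
r = ln(1 + 0.04768) = ln(1.04768) = 0.046578 = 4.658%.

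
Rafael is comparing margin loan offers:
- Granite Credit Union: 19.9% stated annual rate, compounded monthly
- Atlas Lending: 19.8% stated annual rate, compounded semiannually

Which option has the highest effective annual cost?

Granite Credit Union: (1 + 0.199/12)^12 − 1 = 21.819%
Atlas Lending: (1 + 0.198/2)^2 − 1 = 20.780%
The highest effective annual rate is Granite Credit Union at 21.819%.

Granite Credit Union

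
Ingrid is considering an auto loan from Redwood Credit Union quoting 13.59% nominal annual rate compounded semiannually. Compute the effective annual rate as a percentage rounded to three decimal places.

EAR = (1 + 0.1359/2)^2 − 1.
= (1 + 0.067950)^2 − 1 = 1.140517 − 1 = 14.052%.

14.052%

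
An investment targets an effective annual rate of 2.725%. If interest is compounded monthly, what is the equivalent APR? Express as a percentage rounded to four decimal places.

2.6915%

(1 + r/12)^12 − 1 = 0.02725, so 1 + r/12 = 1.02725^(1/12).
r/12 = 0.002243, so r = 0.026915 = 2.6915%.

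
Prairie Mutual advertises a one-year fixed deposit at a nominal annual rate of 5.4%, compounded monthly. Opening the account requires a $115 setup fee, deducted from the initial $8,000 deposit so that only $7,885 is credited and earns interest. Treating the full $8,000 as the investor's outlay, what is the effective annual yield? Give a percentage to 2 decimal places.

Value after one year: 7,885 × (1 + 0.054/12)^12 = 7,885 × 1.055357 = $8,321.49.
Effective yield on the $8,000 outlay: 8,321.49 / 8,000 − 1 = 0.040186 = 4.02%.

4.02%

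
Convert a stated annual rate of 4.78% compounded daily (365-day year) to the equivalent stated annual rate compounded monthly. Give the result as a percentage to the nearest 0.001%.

EAR = (1 + 0.0478/365)^365 − 1 = 0.048958.
Solve (1 + r/12)^12 = 1.048958: r/12 = 1.048958^(1/12) − 1 = 0.003991, so r = 0.047892 = 4.789%.

4.789%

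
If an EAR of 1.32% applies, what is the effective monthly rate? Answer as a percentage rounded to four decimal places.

0.1093%

The per-month rate i satisfies (1 + i)^12 = 1 + 0.0132.
i = 1.0132^(1/12) − 1 = 0.0010934 = 0.1093%.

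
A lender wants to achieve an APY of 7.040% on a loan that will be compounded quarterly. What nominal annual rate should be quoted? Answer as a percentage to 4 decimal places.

6.8614%

(1 + r/4)^4 − 1 = 0.07040, so 1 + r/4 = 1.07040^(1/4).
r/4 = 0.017154, so r = 0.068614 = 6.8614%.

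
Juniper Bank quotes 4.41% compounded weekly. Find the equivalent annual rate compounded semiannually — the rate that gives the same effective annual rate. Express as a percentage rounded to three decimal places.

EAR = (1 + 0.0441/52)^52 − 1 = 0.045067.
Solve (1 + r/2)^2 = 1.045067: r/2 = 1.045067^(1/2) − 1 = 0.022285, so r = 0.044571 = 4.457%.

4.457%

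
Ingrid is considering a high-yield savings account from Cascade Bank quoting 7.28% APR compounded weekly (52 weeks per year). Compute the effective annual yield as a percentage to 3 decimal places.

EAR = (1 + 0.0728/52)^52 − 1.
= 1.075461 − 1 = 7.546%.

7.546%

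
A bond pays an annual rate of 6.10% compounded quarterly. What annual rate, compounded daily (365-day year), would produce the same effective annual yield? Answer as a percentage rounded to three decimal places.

EAR = (1 + 0.0610/4)^4 − 1 = 0.062410.
Solve (1 + r/365)^365 = 1.062410: r/365 = 1.062410^(1/365) − 1 = 0.000166, so r = 0.060545 = 6.054%.

6.054%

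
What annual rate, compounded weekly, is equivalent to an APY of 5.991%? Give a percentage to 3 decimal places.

(1 + r/52)^52 − 1 = 0.05991, so 1 + r/52 = 1.05991^(1/52).
r/52 = 0.001120, so r = 0.058217 = 5.822%.

5.822%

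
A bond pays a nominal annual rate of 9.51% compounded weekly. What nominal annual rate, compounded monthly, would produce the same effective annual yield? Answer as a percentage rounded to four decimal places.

9.5390%

EAR = (1 + 0.0951/52)^52 − 1 = 0.099673.
Solve (1 + r/12)^12 = 1.099673: r/12 = 1.099673^(1/12) − 1 = 0.007949, so r = 0.095390 = 9.5390%.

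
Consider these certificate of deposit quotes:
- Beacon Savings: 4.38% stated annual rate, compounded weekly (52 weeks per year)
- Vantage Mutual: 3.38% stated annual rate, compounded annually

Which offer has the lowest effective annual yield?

Vantage Mutual

Beacon Savings: (1 + 0.0438/52)^52 − 1 = 4.475%
Vantage Mutual: compounded annually, EAR = 3.380%
The lowest effective annual rate is Vantage Mutual at 3.380%.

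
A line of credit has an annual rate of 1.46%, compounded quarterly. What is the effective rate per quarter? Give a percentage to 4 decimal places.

With a nominal annual rate compounded quarterly, the periodic rate is the nominal rate divided by 4.
i = 0.0146 / 4 = 0.0036500 = 0.3650%.

0.3650%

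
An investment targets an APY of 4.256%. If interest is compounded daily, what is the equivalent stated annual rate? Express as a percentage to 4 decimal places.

(1 + r/365)^365 − 1 = 0.04256, so 1 + r/365 = 1.04256^(1/365).
r/365 = 0.000114, so r = 0.041682 = 4.1682%.

4.1682%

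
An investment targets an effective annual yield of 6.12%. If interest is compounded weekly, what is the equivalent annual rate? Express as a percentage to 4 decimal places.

5.9434%

(1 + r/52)^52 − 1 = 0.0612, so 1 + r/52 = 1.0612^(1/52).
r/52 = 0.001143, so r = 0.059434 = 5.9434%.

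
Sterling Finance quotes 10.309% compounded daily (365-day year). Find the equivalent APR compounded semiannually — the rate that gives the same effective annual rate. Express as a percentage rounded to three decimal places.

10.578%

EAR = (1 + 0.10309/365)^365 − 1 = 0.108575.
Solve (1 + r/2)^2 = 1.108575: r/2 = 1.108575^(1/2) − 1 = 0.052889, so r = 0.105778 = 10.578%.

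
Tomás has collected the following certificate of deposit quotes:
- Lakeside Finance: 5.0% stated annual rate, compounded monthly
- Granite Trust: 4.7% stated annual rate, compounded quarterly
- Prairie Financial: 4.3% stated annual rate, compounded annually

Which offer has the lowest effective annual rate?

Lakeside Finance: (1 + 0.050/12)^12 − 1 = 5.116%
Granite Trust: (1 + 0.047/4)^4 − 1 = 4.783%
Prairie Financial: compounded annually, EAR = 4.300%
The lowest effective annual rate is Prairie Financial at 4.300%.

Prairie Financial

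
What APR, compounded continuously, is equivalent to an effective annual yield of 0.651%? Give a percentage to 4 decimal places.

Continuous: nominal r satisfies e^r − 1 = 0.00651.
r = ln(1 + 0.00651) = ln(1.00651) = 0.006489 = 0.6489%.

0.6489%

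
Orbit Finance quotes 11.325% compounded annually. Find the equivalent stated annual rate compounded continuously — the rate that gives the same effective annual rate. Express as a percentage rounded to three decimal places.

Compounded annually, EAR = nominal = 0.113250.
Equivalent continuous rate: r = ln(1 + 0.113250) = 0.107284 = 10.728%.

10.728%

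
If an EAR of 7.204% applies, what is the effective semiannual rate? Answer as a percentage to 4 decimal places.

The per-half-year rate i satisfies (1 + i)^2 = 1 + 0.07204.
i = 1.07204^(1/2) − 1 = 0.0353936 = 3.5394%.

3.5394%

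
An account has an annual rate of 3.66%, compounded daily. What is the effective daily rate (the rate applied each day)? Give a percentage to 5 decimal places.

0.01003%

With a nominal annual rate compounded daily, the periodic rate is the nominal rate divided by 365.
i = 0.0366 / 365 = 0.0001003 = 0.01003%.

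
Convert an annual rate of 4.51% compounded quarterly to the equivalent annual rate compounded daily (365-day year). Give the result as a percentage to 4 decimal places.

4.4850%

EAR = (1 + 0.0451/4)^4 − 1 = 0.045869.
Solve (1 + r/365)^365 = 1.045869: r/365 = 1.045869^(1/365) − 1 = 0.000123, so r = 0.044850 = 4.4850%.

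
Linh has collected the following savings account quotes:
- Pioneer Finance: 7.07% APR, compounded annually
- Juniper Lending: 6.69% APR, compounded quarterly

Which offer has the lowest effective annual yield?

Juniper Lending

Pioneer Finance: compounded annually, EAR = 7.070%
Juniper Lending: (1 + 0.0669/4)^4 − 1 = 6.860%
The lowest effective annual rate is Juniper Lending at 6.860%.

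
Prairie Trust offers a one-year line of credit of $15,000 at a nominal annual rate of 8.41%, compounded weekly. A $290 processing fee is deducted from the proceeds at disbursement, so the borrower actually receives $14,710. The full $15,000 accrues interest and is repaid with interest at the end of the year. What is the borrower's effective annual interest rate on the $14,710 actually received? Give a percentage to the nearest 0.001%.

Amount owed after one year: 15,000 × (1 + 0.0841/52)^52 = 15,000 × 1.087664 = $16,314.96.
Effective rate on net proceeds: 16,314.96 / 14,710 − 1 = 0.109106 = 10.911%.

10.911%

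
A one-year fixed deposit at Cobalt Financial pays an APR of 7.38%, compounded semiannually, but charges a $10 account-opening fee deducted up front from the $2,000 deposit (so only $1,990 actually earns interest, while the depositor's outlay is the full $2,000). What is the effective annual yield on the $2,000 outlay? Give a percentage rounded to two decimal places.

Value after one year: 1,990 × (1 + 0.0738/2)^2 = 1,990 × 1.075162 = $2,139.57.
Effective yield on the $2,000 outlay: 2,139.57 / 2,000 − 1 = 0.069786 = 6.98%.

6.98%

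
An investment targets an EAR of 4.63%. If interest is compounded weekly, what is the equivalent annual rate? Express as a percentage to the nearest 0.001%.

(1 + r/52)^52 − 1 = 0.0463, so 1 + r/52 = 1.0463^(1/52).
r/52 = 0.000871, so r = 0.045280 = 4.528%.

4.528%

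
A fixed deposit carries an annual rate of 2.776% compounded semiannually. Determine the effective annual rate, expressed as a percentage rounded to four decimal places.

2.7953%

EAR = (1 + 0.02776/2)^2 − 1.
= (1 + 0.013880)^2 − 1 = 1.027953 − 1 = 2.7953%.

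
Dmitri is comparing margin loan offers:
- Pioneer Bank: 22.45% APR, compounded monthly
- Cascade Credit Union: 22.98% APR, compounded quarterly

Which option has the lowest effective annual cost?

Pioneer Bank

Pioneer Bank: (1 + 0.2245/12)^12 − 1 = 24.910%
Cascade Credit Union: (1 + 0.2298/4)^4 − 1 = 25.037%
The lowest effective annual rate is Pioneer Bank at 24.910%.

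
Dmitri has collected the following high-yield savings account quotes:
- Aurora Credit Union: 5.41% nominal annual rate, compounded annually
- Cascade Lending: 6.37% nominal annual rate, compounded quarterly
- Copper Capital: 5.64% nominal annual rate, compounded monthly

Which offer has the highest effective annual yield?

Cascade Lending

Aurora Credit Union: compounded annually, EAR = 5.410%
Cascade Lending: (1 + 0.0637/4)^4 − 1 = 6.524%
Copper Capital: (1 + 0.0564/12)^12 − 1 = 5.788%
The highest effective annual rate is Cascade Lending at 6.524%.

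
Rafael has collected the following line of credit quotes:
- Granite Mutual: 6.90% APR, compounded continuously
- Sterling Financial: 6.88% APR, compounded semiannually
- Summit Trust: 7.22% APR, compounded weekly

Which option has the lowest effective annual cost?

Sterling Financial

Granite Mutual: e^0.0690 − 1 = 7.144%
Sterling Financial: (1 + 0.0688/2)^2 − 1 = 6.998%
Summit Trust: (1 + 0.0722/52)^52 − 1 = 7.482%
The lowest effective annual rate is Sterling Financial at 6.998%.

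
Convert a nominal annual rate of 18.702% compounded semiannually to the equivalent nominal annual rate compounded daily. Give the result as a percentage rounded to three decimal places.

EAR = (1 + 0.18702/2)^2 − 1 = 0.195764.
Solve (1 + r/365)^365 = 1.195764: r/365 = 1.195764^(1/365) − 1 = 0.000490, so r = 0.178829 = 17.883%.

17.883%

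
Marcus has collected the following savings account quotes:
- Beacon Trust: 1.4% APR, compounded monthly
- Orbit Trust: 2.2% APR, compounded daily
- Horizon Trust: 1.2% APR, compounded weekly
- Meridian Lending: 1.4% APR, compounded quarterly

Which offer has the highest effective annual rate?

Orbit Trust

Beacon Trust: (1 + 0.014/12)^12 − 1 = 1.409%
Orbit Trust: (1 + 0.022/365)^365 − 1 = 2.224%
Horizon Trust: (1 + 0.012/52)^52 − 1 = 1.207%
Meridian Lending: (1 + 0.014/4)^4 − 1 = 1.407%
The highest effective annual rate is Orbit Trust at 2.224%.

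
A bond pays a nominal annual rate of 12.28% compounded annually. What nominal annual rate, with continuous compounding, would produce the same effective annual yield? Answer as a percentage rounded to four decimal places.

Compounded annually, EAR = nominal = 0.122800.
Equivalent continuous rate: r = ln(1 + 0.122800) = 0.115826 = 11.5826%.

11.5826%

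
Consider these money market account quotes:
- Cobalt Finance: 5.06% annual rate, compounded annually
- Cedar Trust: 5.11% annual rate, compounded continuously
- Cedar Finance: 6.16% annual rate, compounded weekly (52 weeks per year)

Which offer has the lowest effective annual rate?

Cobalt Finance: compounded annually, EAR = 5.060%
Cedar Trust: e^0.0511 − 1 = 5.243%
Cedar Finance: (1 + 0.0616/52)^52 − 1 = 6.350%
The lowest effective annual rate is Cobalt Finance at 5.060%.

Cobalt Finance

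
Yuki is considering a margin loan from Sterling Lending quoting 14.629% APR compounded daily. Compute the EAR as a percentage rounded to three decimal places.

EAR = (1 + 0.14629/365)^365 − 1.
= (1 + 0.000401)^365 − 1 = 1.157498 − 1 = 15.750%.

15.750%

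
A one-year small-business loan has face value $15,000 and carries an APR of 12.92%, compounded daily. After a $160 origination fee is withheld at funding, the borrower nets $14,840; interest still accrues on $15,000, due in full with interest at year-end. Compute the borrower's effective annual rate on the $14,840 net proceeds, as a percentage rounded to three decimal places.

Amount owed after one year: 15,000 × (1 + 0.1292/365)^365 = 15,000 × 1.137892 = $17,068.38.
Effective rate on net proceeds: 17,068.38 / 14,840 − 1 = 0.150160 = 15.016%.

15.016%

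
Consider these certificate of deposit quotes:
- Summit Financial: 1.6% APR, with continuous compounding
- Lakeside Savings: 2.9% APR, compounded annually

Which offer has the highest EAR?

Lakeside Savings

Summit Financial: e^0.016 − 1 = 1.613%
Lakeside Savings: compounded annually, EAR = 2.900%
The highest effective annual rate is Lakeside Savings at 2.900%.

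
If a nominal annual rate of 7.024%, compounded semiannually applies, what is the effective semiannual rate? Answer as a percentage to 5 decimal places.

3.51200%

With a nominal annual rate compounded semiannually, the periodic rate is the nominal rate divided by 2.
i = 0.07024 / 2 = 0.0351200 = 3.51200%.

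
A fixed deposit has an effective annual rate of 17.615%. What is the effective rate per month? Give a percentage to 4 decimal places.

1.3612%

The per-month rate i satisfies (1 + i)^12 = 1 + 0.17615.
i = 1.17615^(1/12) − 1 = 0.0136123 = 1.3612%.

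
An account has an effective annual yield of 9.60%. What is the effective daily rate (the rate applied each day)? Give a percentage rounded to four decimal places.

The per-day rate i satisfies (1 + i)^365 = 1 + 0.0960.
i = 1.0960^(1/365) − 1 = 0.0002512 = 0.0251%.

0.0251%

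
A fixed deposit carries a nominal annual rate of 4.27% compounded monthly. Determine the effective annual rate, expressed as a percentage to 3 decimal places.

4.355%

EAR = (1 + 0.0427/12)^12 − 1.
= 1.043546 − 1 = 4.355%.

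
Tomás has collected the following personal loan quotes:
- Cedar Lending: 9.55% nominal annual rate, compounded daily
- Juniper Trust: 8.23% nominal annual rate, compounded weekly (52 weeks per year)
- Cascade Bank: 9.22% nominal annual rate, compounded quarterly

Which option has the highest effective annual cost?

Cedar Lending: (1 + 0.0955/365)^365 − 1 = 10.020%
Juniper Trust: (1 + 0.0823/52)^52 − 1 = 8.571%
Cascade Bank: (1 + 0.0922/4)^4 − 1 = 9.544%
The highest effective annual rate is Cedar Lending at 10.020%.

Cedar Lending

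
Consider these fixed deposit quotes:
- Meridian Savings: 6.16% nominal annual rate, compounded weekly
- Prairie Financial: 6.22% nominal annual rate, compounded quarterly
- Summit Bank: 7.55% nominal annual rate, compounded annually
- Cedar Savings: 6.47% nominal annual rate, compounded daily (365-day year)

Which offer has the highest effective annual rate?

Meridian Savings: (1 + 0.0616/52)^52 − 1 = 6.350%
Prairie Financial: (1 + 0.0622/4)^4 − 1 = 6.367%
Summit Bank: compounded annually, EAR = 7.550%
Cedar Savings: (1 + 0.0647/365)^365 − 1 = 6.683%
The highest effective annual rate is Summit Bank at 7.550%.

Summit Bank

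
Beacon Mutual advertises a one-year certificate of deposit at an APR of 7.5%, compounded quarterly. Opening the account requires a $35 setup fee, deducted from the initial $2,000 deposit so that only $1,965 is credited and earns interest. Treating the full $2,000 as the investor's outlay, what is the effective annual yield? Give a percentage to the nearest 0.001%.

Value after one year: 1,965 × (1 + 0.075/4)^4 = 1,965 × 1.077136 = $2,116.57.
Effective yield on the $2,000 outlay: 2,116.57 / 2,000 − 1 = 0.058286 = 5.829%.

5.829%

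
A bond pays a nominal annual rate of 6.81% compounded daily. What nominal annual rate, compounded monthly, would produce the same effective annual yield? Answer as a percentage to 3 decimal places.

6.829%

EAR = (1 + 0.0681/365)^365 − 1 = 0.070466.
Solve (1 + r/12)^12 = 1.070466: r/12 = 1.070466^(1/12) − 1 = 0.005691, so r = 0.068287 = 6.829%.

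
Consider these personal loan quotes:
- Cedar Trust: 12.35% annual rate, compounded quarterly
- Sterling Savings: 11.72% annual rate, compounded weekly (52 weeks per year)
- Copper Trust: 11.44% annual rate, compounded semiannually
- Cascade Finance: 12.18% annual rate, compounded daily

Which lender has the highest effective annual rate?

Cascade Finance

Cedar Trust: (1 + 0.1235/4)^4 − 1 = 12.934%
Sterling Savings: (1 + 0.1172/52)^52 − 1 = 12.420%
Copper Trust: (1 + 0.1144/2)^2 − 1 = 11.767%
Cascade Finance: (1 + 0.1218/365)^365 − 1 = 12.951%
The highest effective annual rate is Cascade Finance at 12.951%.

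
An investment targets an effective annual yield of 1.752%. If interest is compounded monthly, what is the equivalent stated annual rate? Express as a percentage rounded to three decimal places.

(1 + r/12)^12 − 1 = 0.01752, so 1 + r/12 = 1.01752^(1/12).
r/12 = 0.001448, so r = 0.017381 = 1.738%.

1.738%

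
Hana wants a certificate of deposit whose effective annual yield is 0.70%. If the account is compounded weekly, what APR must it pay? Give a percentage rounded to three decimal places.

(1 + r/52)^52 − 1 = 0.0070, so 1 + r/52 = 1.0070^(1/52).
r/52 = 0.000134, so r = 0.006976 = 0.698%.

0.698%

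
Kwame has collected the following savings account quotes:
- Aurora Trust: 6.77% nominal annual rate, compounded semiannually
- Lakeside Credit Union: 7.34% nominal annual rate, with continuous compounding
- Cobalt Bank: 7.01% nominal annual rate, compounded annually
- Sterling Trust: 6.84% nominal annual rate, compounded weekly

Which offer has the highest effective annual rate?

Aurora Trust: (1 + 0.0677/2)^2 − 1 = 6.885%
Lakeside Credit Union: e^0.0734 − 1 = 7.616%
Cobalt Bank: compounded annually, EAR = 7.010%
Sterling Trust: (1 + 0.0684/52)^52 − 1 = 7.075%
The highest effective annual rate is Lakeside Credit Union at 7.616%.

Lakeside Credit Union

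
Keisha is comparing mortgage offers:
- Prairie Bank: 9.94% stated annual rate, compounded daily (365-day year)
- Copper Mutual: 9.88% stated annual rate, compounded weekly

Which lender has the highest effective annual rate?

Prairie Bank: (1 + 0.0994/365)^365 − 1 = 10.449%
Copper Mutual: (1 + 0.0988/52)^52 − 1 = 10.374%
The highest effective annual rate is Prairie Bank at 10.449%.

Prairie Bank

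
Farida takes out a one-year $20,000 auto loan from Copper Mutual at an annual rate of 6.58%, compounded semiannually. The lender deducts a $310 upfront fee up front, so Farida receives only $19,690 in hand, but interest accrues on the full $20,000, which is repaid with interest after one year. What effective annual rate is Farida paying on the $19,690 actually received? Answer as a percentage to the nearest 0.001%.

Amount owed after one year: 20,000 × (1 + 0.0658/2)^2 = 20,000 × 1.066882 = $21,337.65.
Effective rate on net proceeds: 21,337.65 / 19,690 − 1 = 0.083679 = 8.368%.

8.368%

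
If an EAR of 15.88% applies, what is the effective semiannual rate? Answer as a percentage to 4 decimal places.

7.6476%

The per-half-year rate i satisfies (1 + i)^2 = 1 + 0.1588.
i = 1.1588^(1/2) − 1 = 0.0764757 = 7.6476%.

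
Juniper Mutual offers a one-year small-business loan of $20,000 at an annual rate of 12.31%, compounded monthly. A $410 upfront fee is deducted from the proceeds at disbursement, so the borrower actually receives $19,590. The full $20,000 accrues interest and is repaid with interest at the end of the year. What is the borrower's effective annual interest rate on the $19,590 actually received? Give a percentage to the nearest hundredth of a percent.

15.39%

Amount owed after one year: 20,000 × (1 + 0.1231/12)^12 = 20,000 × 1.130288 = $22,605.77.
Effective rate on net proceeds: 22,605.77 / 19,590 − 1 = 0.153944 = 15.39%.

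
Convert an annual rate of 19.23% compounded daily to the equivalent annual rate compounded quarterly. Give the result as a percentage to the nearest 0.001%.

19.694%

EAR = (1 + 0.1923/365)^365 − 1 = 0.211973.
Solve (1 + r/4)^4 = 1.211973: r/4 = 1.211973^(1/4) − 1 = 0.049236, so r = 0.196944 = 19.694%.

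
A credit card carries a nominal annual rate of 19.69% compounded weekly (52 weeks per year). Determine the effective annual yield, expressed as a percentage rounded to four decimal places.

EAR = (1 + 0.1969/52)^52 − 1.
= (1 + 0.003787)^52 − 1 = 1.217170 − 1 = 21.7170%.

21.7170%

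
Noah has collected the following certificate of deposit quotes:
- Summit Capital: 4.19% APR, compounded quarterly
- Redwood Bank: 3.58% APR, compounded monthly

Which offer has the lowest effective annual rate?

Redwood Bank

Summit Capital: (1 + 0.0419/4)^4 − 1 = 4.256%
Redwood Bank: (1 + 0.0358/12)^12 − 1 = 3.639%
The lowest effective annual rate is Redwood Bank at 3.639%.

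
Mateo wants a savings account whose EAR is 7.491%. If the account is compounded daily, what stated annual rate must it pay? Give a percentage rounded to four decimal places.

(1 + r/365)^365 − 1 = 0.07491, so 1 + r/365 = 1.07491^(1/365).
r/365 = 0.000198, so r = 0.072244 = 7.2244%.

7.2244%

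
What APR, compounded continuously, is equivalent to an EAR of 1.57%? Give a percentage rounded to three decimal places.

Continuous: nominal r satisfies e^r − 1 = 0.0157.
r = ln(1 + 0.0157) = ln(1.0157) = 0.015578 = 1.558%.

1.558%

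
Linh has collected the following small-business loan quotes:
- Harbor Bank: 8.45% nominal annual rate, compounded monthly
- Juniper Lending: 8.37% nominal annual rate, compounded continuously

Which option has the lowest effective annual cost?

Juniper Lending

Harbor Bank: (1 + 0.0845/12)^12 − 1 = 8.785%
Juniper Lending: e^0.0837 − 1 = 8.730%
The lowest effective annual rate is Juniper Lending at 8.730%.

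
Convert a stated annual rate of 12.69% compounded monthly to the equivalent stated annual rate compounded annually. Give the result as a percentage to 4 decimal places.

13.4547%

EAR = (1 + 0.1269/12)^12 − 1 = 0.134547.
Compounded annually, the equivalent nominal rate is the EAR itself: 13.4547%.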